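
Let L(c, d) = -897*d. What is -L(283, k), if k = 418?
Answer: 374946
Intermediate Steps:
-L(283, k) = -(-897)*418 = -1*(-374946) = 374946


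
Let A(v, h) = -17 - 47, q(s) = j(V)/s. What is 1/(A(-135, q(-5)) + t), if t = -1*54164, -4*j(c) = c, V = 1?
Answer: -1/54228 ≈ -1.8441e-5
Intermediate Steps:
j(c) = -c/4
t = -54164
q(s) = -1/(4*s) (q(s) = (-¼*1)/s = -1/(4*s))
A(v, h) = -64
1/(A(-135, q(-5)) + t) = 1/(-64 - 54164) = 1/(-54228) = -1/54228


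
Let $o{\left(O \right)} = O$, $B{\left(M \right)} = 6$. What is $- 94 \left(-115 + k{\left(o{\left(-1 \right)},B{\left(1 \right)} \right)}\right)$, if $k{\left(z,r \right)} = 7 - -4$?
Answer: $9776$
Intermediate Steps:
$k{\left(z,r \right)} = 11$ ($k{\left(z,r \right)} = 7 + 4 = 11$)
$- 94 \left(-115 + k{\left(o{\left(-1 \right)},B{\left(1 \right)} \right)}\right) = - 94 \left(-115 + 11\right) = \left(-94\right) \left(-104\right) = 9776$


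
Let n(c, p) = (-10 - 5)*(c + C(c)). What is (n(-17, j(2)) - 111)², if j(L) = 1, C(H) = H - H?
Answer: 20736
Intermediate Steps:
C(H) = 0
n(c, p) = -15*c (n(c, p) = (-10 - 5)*(c + 0) = -15*c)
(n(-17, j(2)) - 111)² = (-15*(-17) - 111)² = (255 - 111)² = 144² = 20736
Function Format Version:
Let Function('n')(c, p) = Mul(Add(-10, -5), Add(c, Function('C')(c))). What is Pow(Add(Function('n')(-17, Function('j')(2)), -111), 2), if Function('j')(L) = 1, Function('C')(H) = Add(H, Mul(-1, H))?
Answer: 20736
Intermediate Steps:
Function('C')(H) = 0
Function('n')(c, p) = Mul(-15, c) (Function('n')(c, p) = Mul(Add(-10, -5), Add(c, 0)) = Mul(-15, c))
Pow(Add(Function('n')(-17, Function('j')(2)), -111), 2) = Pow(Add(Mul(-15, -17), -111), 2) = Pow(Add(255, -111), 2) = Pow(144, 2) = 20736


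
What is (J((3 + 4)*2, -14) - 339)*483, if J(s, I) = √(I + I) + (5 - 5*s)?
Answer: -195132 + 966*I*√7 ≈ -1.9513e+5 + 2555.8*I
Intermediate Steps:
J(s, I) = 5 - 5*s + √2*√I (J(s, I) = √(2*I) + (5 - 5*s) = √2*√I + (5 - 5*s) = 5 - 5*s + √2*√I)
(J((3 + 4)*2, -14) - 339)*483 = ((5 - 5*(3 + 4)*2 + √2*√(-14)) - 339)*483 = ((5 - 35*2 + √2*(I*√14)) - 339)*483 = ((5 - 5*14 + 2*I*√7) - 339)*483 = ((5 - 70 + 2*I*√7) - 339)*483 = ((-65 + 2*I*√7) - 339)*483 = (-404 + 2*I*√7)*483 = -195132 + 966*I*√7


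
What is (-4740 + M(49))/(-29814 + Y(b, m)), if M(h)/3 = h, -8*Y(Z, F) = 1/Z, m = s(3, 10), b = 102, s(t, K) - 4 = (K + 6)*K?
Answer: 3747888/24328225 ≈ 0.15406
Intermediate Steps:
s(t, K) = 4 + K*(6 + K) (s(t, K) = 4 + (K + 6)*K = 4 + (6 + K)*K = 4 + K*(6 + K))
m = 164 (m = 4 + 10² + 6*10 = 4 + 100 + 60 = 164)
Y(Z, F) = -1/(8*Z)
M(h) = 3*h
(-4740 + M(49))/(-29814 + Y(b, m)) = (-4740 + 3*49)/(-29814 - ⅛/102) = (-4740 + 147)/(-29814 - ⅛*1/102) = -4593/(-29814 - 1/816) = -4593/(-24328225/816) = -4593*(-816/24328225) = 3747888/24328225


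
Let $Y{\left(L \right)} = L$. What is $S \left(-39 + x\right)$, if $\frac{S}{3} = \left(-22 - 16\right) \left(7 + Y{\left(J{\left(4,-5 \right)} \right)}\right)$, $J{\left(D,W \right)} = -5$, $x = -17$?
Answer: $12768$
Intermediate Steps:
$S = -228$ ($S = 3 \left(-22 - 16\right) \left(7 - 5\right) = 3 \left(\left(-38\right) 2\right) = 3 \left(-76\right) = -228$)
$S \left(-39 + x\right) = - 228 \left(-39 - 17\right) = \left(-228\right) \left(-56\right) = 12768$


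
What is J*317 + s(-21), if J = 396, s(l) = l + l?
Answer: 125490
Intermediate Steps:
s(l) = 2*l
J*317 + s(-21) = 396*317 + 2*(-21) = 125532 - 42 = 125490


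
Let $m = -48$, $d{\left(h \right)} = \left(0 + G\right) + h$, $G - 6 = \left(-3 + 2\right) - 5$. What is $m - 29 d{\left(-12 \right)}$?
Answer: $300$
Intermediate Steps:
$G = 0$ ($G = 6 + \left(\left(-3 + 2\right) - 5\right) = 6 - 6 = 0$)
$d{\left(h \right)} = h$ ($d{\left(h \right)} = \left(0 + 0\right) + h = 0 + h = h$)
$m - 29 d{\left(-12 \right)} = -48 - -348 = -48 + 348 = 300$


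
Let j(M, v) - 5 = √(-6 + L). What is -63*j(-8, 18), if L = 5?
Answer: -315 - 63*I ≈ -315.0 - 63.0*I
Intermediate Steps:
j(M, v) = 5 + I (j(M, v) = 5 + √(-6 + 5) = 5 + √(-1) = 5 + I)
-63*j(-8, 18) = -63*(5 + I) = -315 - 63*I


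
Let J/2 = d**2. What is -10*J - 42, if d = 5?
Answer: -542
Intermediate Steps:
J = 50 (J = 2*5**2 = 2*25 = 50)
-10*J - 42 = -10*50 - 42 = -500 - 42 = -542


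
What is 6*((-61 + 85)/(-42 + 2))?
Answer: -18/5 ≈ -3.6000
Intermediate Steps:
6*((-61 + 85)/(-42 + 2)) = 6*(24/(-40)) = 6*(24*(-1/40)) = 6*(-⅗) = -18/5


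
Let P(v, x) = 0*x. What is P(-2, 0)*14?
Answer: 0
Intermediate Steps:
P(v, x) = 0
P(-2, 0)*14 = 0*14 = 0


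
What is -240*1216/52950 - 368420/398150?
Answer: -18093858/2810939 ≈ -6.4369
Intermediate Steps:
-240*1216/52950 - 368420/398150 = -291840*1/52950 - 368420*1/398150 = -9728/1765 - 36842/39815 = -18093858/2810939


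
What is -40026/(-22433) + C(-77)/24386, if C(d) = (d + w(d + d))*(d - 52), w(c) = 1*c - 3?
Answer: 826618287/273525569 ≈ 3.0221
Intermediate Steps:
w(c) = -3 + c (w(c) = c - 3 = -3 + c)
C(d) = (-52 + d)*(-3 + 3*d) (C(d) = (d + (-3 + (d + d)))*(d - 52) = (d + (-3 + 2*d))*(-52 + d) = (-3 + 3*d)*(-52 + d) = (-52 + d)*(-3 + 3*d))
-40026/(-22433) + C(-77)/24386 = -40026/(-22433) + (156 - 159*(-77) + 3*(-77)²)/24386 = -40026*(-1/22433) + (156 + 12243 + 3*5929)*(1/24386) = 40026/22433 + (156 + 12243 + 17787)*(1/24386) = 40026/22433 + 30186*(1/24386) = 40026/22433 + 15093/12193 = 826618287/273525569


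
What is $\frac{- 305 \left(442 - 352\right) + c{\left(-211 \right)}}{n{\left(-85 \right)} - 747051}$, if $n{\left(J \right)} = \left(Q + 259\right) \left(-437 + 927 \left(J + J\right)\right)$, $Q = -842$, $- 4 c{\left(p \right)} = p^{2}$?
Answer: $- \frac{154321}{365530760} \approx -0.00042218$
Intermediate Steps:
$c{\left(p \right)} = - \frac{p^{2}}{4}$
$n{\left(J \right)} = 254771 - 1080882 J$ ($n{\left(J \right)} = \left(-842 + 259\right) \left(-437 + 927 \left(J + J\right)\right) = - 583 \left(-437 + 927 \cdot 2 J\right) = - 583 \left(-437 + 1854 J\right) = 254771 - 1080882 J$)
$\frac{- 305 \left(442 - 352\right) + c{\left(-211 \right)}}{n{\left(-85 \right)} - 747051} = \frac{- 305 \left(442 - 352\right) - \frac{\left(-211\right)^{2}}{4}}{\left(254771 - -91874970\right) - 747051} = \frac{\left(-305\right) 90 - \frac{44521}{4}}{\left(254771 + 91874970\right) - 747051} = \frac{-27450 - \frac{44521}{4}}{92129741 - 747051} = - \frac{154321}{4 \cdot 91382690} = \left(- \frac{154321}{4}\right) \frac{1}{91382690} = - \frac{154321}{365530760}$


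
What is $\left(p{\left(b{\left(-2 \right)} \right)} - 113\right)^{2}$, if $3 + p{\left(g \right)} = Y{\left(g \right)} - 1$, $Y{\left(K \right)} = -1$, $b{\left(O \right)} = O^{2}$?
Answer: $13924$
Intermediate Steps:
$p{\left(g \right)} = -5$ ($p{\left(g \right)} = -3 - 2 = -5$)
$\left(p{\left(b{\left(-2 \right)} \right)} - 113\right)^{2} = \left(-5 - 113\right)^{2} = \left(-118\right)^{2} = 13924$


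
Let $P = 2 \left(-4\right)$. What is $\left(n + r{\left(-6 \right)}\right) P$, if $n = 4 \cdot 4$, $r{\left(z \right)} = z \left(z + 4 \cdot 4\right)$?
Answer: $352$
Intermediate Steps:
$r{\left(z \right)} = z \left(16 + z\right)$ ($r{\left(z \right)} = z \left(z + 16\right) = z \left(16 + z\right)$)
$n = 16$
$P = -8$
$\left(n + r{\left(-6 \right)}\right) P = \left(16 - 6 \left(16 - 6\right)\right) \left(-8\right) = \left(16 - 60\right) \left(-8\right) = \left(-44\right) \left(-8\right) = 352$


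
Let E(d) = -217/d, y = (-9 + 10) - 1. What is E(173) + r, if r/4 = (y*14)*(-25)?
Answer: -217/173 ≈ -1.2543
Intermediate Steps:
y = 0 (y = 1 - 1 = 0)
r = 0 (r = 4*((0*14)*(-25)) = 4*(0*(-25)) = 4*0 = 0)
E(173) + r = -217/173 + 0 = -217/173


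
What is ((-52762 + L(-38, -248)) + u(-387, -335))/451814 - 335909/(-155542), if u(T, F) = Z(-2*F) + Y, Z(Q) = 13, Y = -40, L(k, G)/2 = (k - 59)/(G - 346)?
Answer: 21318293663555/10435993898418 ≈ 2.0428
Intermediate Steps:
L(k, G) = 2*(-59 + k)/(-346 + G) (L(k, G) = 2*((k - 59)/(G - 346)) = 2*((-59 + k)/(-346 + G)) = 2*(-59 + k)/(-346 + G))
u(T, F) = -27 (u(T, F) = 13 - 40 = -27)
((-52762 + L(-38, -248)) + u(-387, -335))/451814 - 335909/(-155542) = ((-52762 + 2*(-59 - 38)/(-346 - 248)) - 27)/451814 - 335909/(-155542) = ((-52762 + 2*(-97)/(-594)) - 27)*(1/451814) - 335909*(-1/155542) = ((-52762 + 2*(-1/594)*(-97)) - 27)*(1/451814) + 335909/155542 = ((-52762 + 97/297) - 27)*(1/451814) + 335909/155542 = (-15670217/297 - 27)*(1/451814) + 335909/155542 = -15678236/297*1/451814 + 335909/155542 = -7839118/67094379 + 335909/155542 = 21318293663555/10435993898418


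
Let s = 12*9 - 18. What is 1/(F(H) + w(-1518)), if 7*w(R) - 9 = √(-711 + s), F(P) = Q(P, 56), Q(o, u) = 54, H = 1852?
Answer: 301/16710 - 7*I*√69/50130 ≈ 0.018013 - 0.0011599*I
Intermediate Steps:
s = 90 (s = 108 - 18 = 90)
F(P) = 54
w(R) = 9/7 + 3*I*√69/7 (w(R) = 9/7 + √(-711 + 90)/7 = 9/7 + √(-621)/7 = 9/7 + (3*I*√69)/7 = 9/7 + 3*I*√69/7)
1/(F(H) + w(-1518)) = 1/(54 + (9/7 + 3*I*√69/7)) = 1/(387/7 + 3*I*√69/7)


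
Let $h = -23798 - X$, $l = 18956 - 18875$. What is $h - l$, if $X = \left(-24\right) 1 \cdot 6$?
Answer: $-23735$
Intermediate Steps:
$X = -144$ ($X = \left(-24\right) 6 = -144$)
$l = 81$
$h = -23654$ ($h = -23798 - -144 = -23798 + 144 = -23654$)
$h - l = -23654 - 81 = -23735$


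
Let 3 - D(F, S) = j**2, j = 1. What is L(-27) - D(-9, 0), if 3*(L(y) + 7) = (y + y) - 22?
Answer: -103/3 ≈ -34.333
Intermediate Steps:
L(y) = -43/3 + 2*y/3 (L(y) = -7 + ((y + y) - 22)/3 = -7 + (2*y - 22)/3 = -7 + (-22 + 2*y)/3 = -7 + (-22/3 + 2*y/3) = -43/3 + 2*y/3)
D(F, S) = 2 (D(F, S) = 3 - 1*1**2 = 3 - 1*1 = 3 - 1 = 2)
L(-27) - D(-9, 0) = (-43/3 + (2/3)*(-27)) - 1*2 = (-43/3 - 18) - 2 = -97/3 - 2 = -103/3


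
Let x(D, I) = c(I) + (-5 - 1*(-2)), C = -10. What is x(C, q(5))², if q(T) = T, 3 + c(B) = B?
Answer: 1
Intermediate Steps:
c(B) = -3 + B
x(D, I) = -6 + I (x(D, I) = (-3 + I) + (-5 - 1*(-2)) = (-3 + I) + (-5 + 2) = (-3 + I) - 3 = -6 + I)
x(C, q(5))² = (-6 + 5)² = (-1)² = 1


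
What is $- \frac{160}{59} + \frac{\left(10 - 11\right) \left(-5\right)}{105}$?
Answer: $- \frac{3301}{1239} \approx -2.6642$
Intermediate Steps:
$- \frac{160}{59} + \frac{\left(10 - 11\right) \left(-5\right)}{105} = \left(-160\right) \frac{1}{59} + \left(-1\right) \left(-5\right) \frac{1}{105} = - \frac{160}{59} + 5 \cdot \frac{1}{105} = - \frac{160}{59} + \frac{1}{21} = - \frac{3301}{1239}$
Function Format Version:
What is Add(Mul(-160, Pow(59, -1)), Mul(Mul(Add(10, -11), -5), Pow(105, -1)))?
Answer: Rational(-3301, 1239) ≈ -2.6642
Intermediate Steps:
Add(Mul(-160, Pow(59, -1)), Mul(Mul(Add(10, -11), -5), Pow(105, -1))) = Add(Mul(-160, Rational(1, 59)), Mul(Mul(-1, -5), Rational(1, 105))) = Add(Rational(-160, 59), Mul(5, Rational(1, 105))) = Add(Rational(-160, 59), Rational(1, 21)) = Rational(-3301, 1239)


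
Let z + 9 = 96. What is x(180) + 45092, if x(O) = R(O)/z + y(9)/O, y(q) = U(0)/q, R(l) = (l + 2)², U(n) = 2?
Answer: 1068154589/23490 ≈ 45473.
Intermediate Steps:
z = 87 (z = -9 + 96 = 87)
R(l) = (2 + l)²
y(q) = 2/q
x(O) = (2 + O)²/87 + 2/(9*O) (x(O) = (2 + O)²/87 + (2/9)/O = (2 + O)²*(1/87) + (2*(⅑))/O = (2 + O)²/87 + 2/(9*O))
x(180) + 45092 = ((2 + 180)²/87 + (2/9)/180) + 45092 = ((1/87)*182² + (2/9)*(1/180)) + 45092 = ((1/87)*33124 + 1/810) + 45092 = (33124/87 + 1/810) + 45092 = 8943509/23490 + 45092 = 1068154589/23490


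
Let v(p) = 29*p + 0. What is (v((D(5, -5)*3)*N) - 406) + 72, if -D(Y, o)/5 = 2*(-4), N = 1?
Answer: 3146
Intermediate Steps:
D(Y, o) = 40 (D(Y, o) = -10*(-4) = -5*(-8) = 40)
v(p) = 29*p
(v((D(5, -5)*3)*N) - 406) + 72 = (29*((40*3)*1) - 406) + 72 = (29*(120*1) - 406) + 72 = (29*120 - 406) + 72 = (3480 - 406) + 72 = 3074 + 72 = 3146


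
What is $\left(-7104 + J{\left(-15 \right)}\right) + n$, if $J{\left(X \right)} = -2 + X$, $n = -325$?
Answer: $-7446$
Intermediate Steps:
$\left(-7104 + J{\left(-15 \right)}\right) + n = \left(-7104 - 17\right) - 325 = -7121 - 325 = -7446$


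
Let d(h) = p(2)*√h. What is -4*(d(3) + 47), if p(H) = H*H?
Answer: -188 - 16*√3 ≈ -215.71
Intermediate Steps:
p(H) = H²
d(h) = 4*√h (d(h) = 2²*√h = 4*√h)
-4*(d(3) + 47) = -4*(4*√3 + 47) = -4*(47 + 4*√3) = -188 - 16*√3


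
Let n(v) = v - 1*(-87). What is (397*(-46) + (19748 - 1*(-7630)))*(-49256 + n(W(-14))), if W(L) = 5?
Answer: -448179024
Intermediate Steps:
n(v) = 87 + v (n(v) = v + 87 = 87 + v)
(397*(-46) + (19748 - 1*(-7630)))*(-49256 + n(W(-14))) = (397*(-46) + (19748 - 1*(-7630)))*(-49256 + (87 + 5)) = (-18262 + (19748 + 7630))*(-49256 + 92) = (-18262 + 27378)*(-49164) = 9116*(-49164) = -448179024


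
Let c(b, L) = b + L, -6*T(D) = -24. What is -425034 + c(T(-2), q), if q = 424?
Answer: -424606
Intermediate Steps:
T(D) = 4 (T(D) = -⅙*(-24) = 4)
c(b, L) = L + b
-425034 + c(T(-2), q) = -425034 + (424 + 4) = -425034 + 428 = -424606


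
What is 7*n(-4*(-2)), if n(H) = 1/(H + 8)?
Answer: 7/16 ≈ 0.43750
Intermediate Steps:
n(H) = 1/(8 + H)
7*n(-4*(-2)) = 7/(8 - 4*(-2)) = 7/(8 + 8) = 7/16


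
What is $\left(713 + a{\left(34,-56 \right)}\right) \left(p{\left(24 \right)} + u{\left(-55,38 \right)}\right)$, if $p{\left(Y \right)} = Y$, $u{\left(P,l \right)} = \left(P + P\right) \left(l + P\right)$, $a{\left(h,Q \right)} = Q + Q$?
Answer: $1138294$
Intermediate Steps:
$a{\left(h,Q \right)} = 2 Q$
$u{\left(P,l \right)} = 2 P \left(P + l\right)$
$\left(713 + a{\left(34,-56 \right)}\right) \left(p{\left(24 \right)} + u{\left(-55,38 \right)}\right) = \left(713 + 2 \left(-56\right)\right) \left(24 + 2 \left(-55\right) \left(-55 + 38\right)\right) = \left(713 - 112\right) \left(24 + 2 \left(-55\right) \left(-17\right)\right) = 601 \left(24 + 1870\right) = 601 \cdot 1894 = 1138294$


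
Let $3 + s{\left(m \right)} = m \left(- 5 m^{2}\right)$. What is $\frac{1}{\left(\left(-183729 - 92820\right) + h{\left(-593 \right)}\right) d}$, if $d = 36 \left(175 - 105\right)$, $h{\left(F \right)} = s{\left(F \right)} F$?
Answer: $- \frac{1}{1558079134353000} \approx -6.4182 \cdot 10^{-16}$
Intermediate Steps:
$s{\left(m \right)} = -3 - 5 m^{3}$ ($s{\left(m \right)} = -3 + m \left(- 5 m^{2}\right) = -3 - 5 m^{3}$)
$h{\left(F \right)} = F \left(-3 - 5 F^{3}\right)$ ($h{\left(F \right)} = \left(-3 - 5 F^{3}\right) F = F \left(-3 - 5 F^{3}\right)$)
$d = 2520$ ($d = 36 \cdot 70 = 2520$)
$\frac{1}{\left(\left(-183729 - 92820\right) + h{\left(-593 \right)}\right) d} = \frac{1}{\left(\left(-183729 - 92820\right) - - 593 \left(3 + 5 \left(-593\right)^{3}\right)\right) 2520} = \frac{1}{-276549 - - 593 \left(3 + 5 \left(-208527857\right)\right)} \frac{1}{2520} = \frac{1}{-276549 - - 593 \left(3 - 1042639285\right)} \frac{1}{2520} = \frac{1}{-276549 - \left(-593\right) \left(-1042639282\right)} \frac{1}{2520} = \frac{1}{-276549 - 618285094226} \cdot \frac{1}{2520} = \frac{1}{-618285370775} \cdot \frac{1}{2520} = \left(- \frac{1}{618285370775}\right) \frac{1}{2520} = - \frac{1}{1558079134353000}$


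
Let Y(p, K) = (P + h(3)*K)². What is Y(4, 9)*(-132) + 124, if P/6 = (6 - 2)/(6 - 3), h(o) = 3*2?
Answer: -507284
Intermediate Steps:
h(o) = 6
P = 8 (P = 6*((6 - 2)/(6 - 3)) = 6*(4/3) = 8)
Y(p, K) = (8 + 6*K)²
Y(4, 9)*(-132) + 124 = (4*(4 + 3*9)²)*(-132) + 124 = (4*(4 + 27)²)*(-132) + 124 = (4*31²)*(-132) + 124 = (4*961)*(-132) + 124 = 3844*(-132) + 124 = -507408 + 124 = -507284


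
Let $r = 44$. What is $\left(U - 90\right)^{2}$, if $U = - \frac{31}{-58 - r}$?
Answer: $\frac{83704201}{10404} \approx 8045.4$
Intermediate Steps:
$U = \frac{31}{102}$ ($U = - \frac{31}{-58 - 44} = - \frac{31}{-102} = \left(-31\right) \left(- \frac{1}{102}\right) = \frac{31}{102} \approx 0.30392$)
$\left(U - 90\right)^{2} = \left(\frac{31}{102} - 90\right)^{2} = \left(- \frac{9149}{102}\right)^{2} = \frac{83704201}{10404}$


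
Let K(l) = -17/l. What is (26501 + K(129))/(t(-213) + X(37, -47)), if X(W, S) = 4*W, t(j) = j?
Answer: -3418612/8385 ≈ -407.71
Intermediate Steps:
(26501 + K(129))/(t(-213) + X(37, -47)) = (26501 - 17/129)/(-213 + 4*37) = (26501 - 17*1/129)/(-213 + 148) = (26501 - 17/129)/(-65) = (3418612/129)*(-1/65) = -3418612/8385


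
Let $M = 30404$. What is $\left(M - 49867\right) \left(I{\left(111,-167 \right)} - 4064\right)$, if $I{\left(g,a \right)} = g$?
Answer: $76937239$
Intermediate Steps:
$\left(M - 49867\right) \left(I{\left(111,-167 \right)} - 4064\right) = \left(30404 - 49867\right) \left(111 - 4064\right) = \left(-19463\right) \left(-3953\right) = 76937239$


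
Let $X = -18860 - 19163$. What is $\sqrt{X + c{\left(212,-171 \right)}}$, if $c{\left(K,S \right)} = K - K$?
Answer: $i \sqrt{38023} \approx 194.99 i$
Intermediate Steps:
$X = -38023$
$c{\left(K,S \right)} = 0$
$\sqrt{X + c{\left(212,-171 \right)}} = \sqrt{-38023 + 0} = \sqrt{-38023} = i \sqrt{38023}$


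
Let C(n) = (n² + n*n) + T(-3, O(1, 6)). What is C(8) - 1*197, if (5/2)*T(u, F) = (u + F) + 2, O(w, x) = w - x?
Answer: -357/5 ≈ -71.400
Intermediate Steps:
T(u, F) = ⅘ + 2*F/5 + 2*u/5 (T(u, F) = 2*((u + F) + 2)/5 = 2*((F + u) + 2)/5 = 2*(2 + F + u)/5 = ⅘ + 2*F/5 + 2*u/5)
C(n) = -12/5 + 2*n² (C(n) = (n² + n*n) + (⅘ + 2*(1 - 1*6)/5 + (⅖)*(-3)) = (n² + n²) + (⅘ + 2*(1 - 6)/5 - 6/5) = 2*n² + (⅘ + (⅖)*(-5) - 6/5) = 2*n² + (⅘ - 2 - 6/5) = 2*n² - 12/5 = -12/5 + 2*n²)
C(8) - 1*197 = (-12/5 + 2*8²) - 1*197 = (-12/5 + 2*64) - 197 = (-12/5 + 128) - 197 = 628/5 - 197 = -357/5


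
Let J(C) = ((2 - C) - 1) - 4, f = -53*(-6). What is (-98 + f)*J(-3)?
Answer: 0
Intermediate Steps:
f = 318
J(C) = -3 - C (J(C) = (1 - C) - 4 = -3 - C)
(-98 + f)*J(-3) = (-98 + 318)*(-3 - 1*(-3)) = 220*(-3 + 3) = 220*0 = 0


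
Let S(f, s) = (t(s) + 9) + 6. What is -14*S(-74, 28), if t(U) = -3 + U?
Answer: -560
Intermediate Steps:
S(f, s) = 12 + s (S(f, s) = ((-3 + s) + 9) + 6 = (6 + s) + 6 = 12 + s)
-14*S(-74, 28) = -14*(12 + 28) = -14*40 = -560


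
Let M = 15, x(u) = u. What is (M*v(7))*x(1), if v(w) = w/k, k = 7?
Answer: 15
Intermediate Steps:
v(w) = w/7
(M*v(7))*x(1) = (15*((1/7)*7))*1 = (15*1)*1 = 15*1 = 15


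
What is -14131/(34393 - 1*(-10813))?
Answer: -14131/45206 ≈ -0.31259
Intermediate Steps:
-14131/(34393 - 1*(-10813)) = -14131/(34393 + 10813) = -14131/45206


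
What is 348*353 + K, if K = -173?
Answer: 122671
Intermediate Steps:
348*353 + K = 348*353 - 173 = 122844 - 173 = 122671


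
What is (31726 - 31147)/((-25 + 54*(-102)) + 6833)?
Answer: 579/1300 ≈ 0.44538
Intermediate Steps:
(31726 - 31147)/((-25 + 54*(-102)) + 6833) = 579/((-25 - 5508) + 6833) = 579/(-5533 + 6833) = 579/1300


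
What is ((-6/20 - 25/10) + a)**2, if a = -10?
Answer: 4096/25 ≈ 163.84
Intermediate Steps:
((-6/20 - 25/10) + a)**2 = ((-6/20 - 25/10) - 10)**2 = ((-6*1/20 - 25*1/10) - 10)**2 = ((-3/10 - 5/2) - 10)**2 = (-14/5 - 10)**2 = (-64/5)**2 = 4096/25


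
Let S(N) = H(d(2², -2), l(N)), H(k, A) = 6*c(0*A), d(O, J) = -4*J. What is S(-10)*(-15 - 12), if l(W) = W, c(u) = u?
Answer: 0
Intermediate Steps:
H(k, A) = 0 (H(k, A) = 6*(0*A) = 6*0 = 0)
S(N) = 0
S(-10)*(-15 - 12) = 0*(-15 - 12) = 0*(-27) = 0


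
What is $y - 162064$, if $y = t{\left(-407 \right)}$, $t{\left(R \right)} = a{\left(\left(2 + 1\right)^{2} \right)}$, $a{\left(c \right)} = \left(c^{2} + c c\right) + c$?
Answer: $-161893$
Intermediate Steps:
$a{\left(c \right)} = c + 2 c^{2}$ ($a{\left(c \right)} = \left(c^{2} + c^{2}\right) + c = 2 c^{2} + c = c + 2 c^{2}$)
$t{\left(R \right)} = 171$ ($t{\left(R \right)} = \left(2 + 1\right)^{2} \left(1 + 2 \left(2 + 1\right)^{2}\right) = 3^{2} \left(1 + 2 \cdot 3^{2}\right) = 9 \left(1 + 2 \cdot 9\right) = 9 \left(1 + 18\right) = 9 \cdot 19 = 171$)
$y = 171$
$y - 162064 = 171 - 162064 = -161893$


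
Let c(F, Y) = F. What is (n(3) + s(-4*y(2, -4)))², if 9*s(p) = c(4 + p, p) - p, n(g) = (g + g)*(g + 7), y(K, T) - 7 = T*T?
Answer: 295936/81 ≈ 3653.5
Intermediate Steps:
y(K, T) = 7 + T² (y(K, T) = 7 + T*T = 7 + T²)
n(g) = 2*g*(7 + g) (n(g) = (2*g)*(7 + g) = 2*g*(7 + g))
s(p) = 4/9 (s(p) = ((4 + p) - p)/9 = (⅑)*4 = 4/9)
(n(3) + s(-4*y(2, -4)))² = (2*3*(7 + 3) + 4/9)² = (2*3*10 + 4/9)² = (60 + 4/9)² = (544/9)² = 295936/81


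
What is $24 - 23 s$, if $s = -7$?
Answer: $185$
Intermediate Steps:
$24 - 23 s = 24 - -161 = 24 + 161 = 185$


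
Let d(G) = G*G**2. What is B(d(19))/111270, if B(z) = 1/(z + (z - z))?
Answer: 1/763200930 ≈ 1.3103e-9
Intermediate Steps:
d(G) = G**3
B(z) = 1/z (B(z) = 1/(z + 0) = 1/z)
B(d(19))/111270 = 1/(19**3*111270) = (1/111270)/6859 = (1/6859)*(1/111270) = 1/763200930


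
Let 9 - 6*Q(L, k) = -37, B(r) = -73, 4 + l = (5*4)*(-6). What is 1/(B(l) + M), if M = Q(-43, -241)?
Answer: -3/196 ≈ -0.015306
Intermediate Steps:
l = -124 (l = -4 + (5*4)*(-6) = -4 + 20*(-6) = -4 - 120 = -124)
Q(L, k) = 23/3 (Q(L, k) = 3/2 - 1/6*(-37) = 3/2 + 37/6 = 23/3)
M = 23/3 ≈ 7.6667
1/(B(l) + M) = 1/(-73 + 23/3) = 1/(-196/3) = -3/196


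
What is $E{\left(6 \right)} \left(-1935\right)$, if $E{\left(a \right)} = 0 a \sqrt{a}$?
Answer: $0$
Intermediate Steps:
$E{\left(a \right)} = 0$ ($E{\left(a \right)} = 0 \sqrt{a} = 0$)
$E{\left(6 \right)} \left(-1935\right) = 0 \left(-1935\right) = 0$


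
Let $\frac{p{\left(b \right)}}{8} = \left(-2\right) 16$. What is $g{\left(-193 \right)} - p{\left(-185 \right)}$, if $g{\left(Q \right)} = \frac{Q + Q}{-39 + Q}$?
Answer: $\frac{29889}{116} \approx 257.66$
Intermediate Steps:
$g{\left(Q \right)} = \frac{2 Q}{-39 + Q}$
$p{\left(b \right)} = -256$ ($p{\left(b \right)} = 8 \left(\left(-2\right) 16\right) = 8 \left(-32\right) = -256$)
$g{\left(-193 \right)} - p{\left(-185 \right)} = 2 \left(-193\right) \frac{1}{-39 - 193} - -256 = 2 \left(-193\right) \frac{1}{-232} + 256 = 2 \left(-193\right) \left(- \frac{1}{232}\right) + 256 = \frac{193}{116} + 256 = \frac{29889}{116}$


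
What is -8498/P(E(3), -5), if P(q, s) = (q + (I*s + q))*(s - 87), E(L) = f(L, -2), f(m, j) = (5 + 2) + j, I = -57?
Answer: 4249/13570 ≈ 0.31312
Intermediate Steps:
f(m, j) = 7 + j
E(L) = 5 (E(L) = 7 - 2 = 5)
P(q, s) = (-87 + s)*(-57*s + 2*q) (P(q, s) = (q + (-57*s + q))*(s - 87) = (q + (q - 57*s))*(-87 + s) = (-57*s + 2*q)*(-87 + s) = (-87 + s)*(-57*s + 2*q))
-8498/P(E(3), -5) = -8498/(-174*5 - 57*(-5)² + 4959*(-5) + 2*5*(-5)) = -8498/(-870 - 57*25 - 24795 - 50) = -8498/(-870 - 1425 - 24795 - 50) = -8498/(-27140) = -8498*(-1/27140) = 4249/13570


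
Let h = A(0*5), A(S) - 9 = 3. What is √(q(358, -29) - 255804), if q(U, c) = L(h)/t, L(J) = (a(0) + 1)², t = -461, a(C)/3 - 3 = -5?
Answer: I*√54363733409/461 ≈ 505.77*I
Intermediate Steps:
A(S) = 12 (A(S) = 9 + 3 = 12)
a(C) = -6 (a(C) = 9 + 3*(-5) = 9 - 15 = -6)
h = 12
L(J) = 25 (L(J) = (-6 + 1)² = (-5)² = 25)
q(U, c) = -25/461 (q(U, c) = 25/(-461) = 25*(-1/461) = -25/461)
√(q(358, -29) - 255804) = √(-25/461 - 255804) = √(-117925669/461) = I*√54363733409/461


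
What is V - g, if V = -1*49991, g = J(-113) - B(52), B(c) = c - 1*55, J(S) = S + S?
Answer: -49768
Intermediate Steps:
J(S) = 2*S
B(c) = -55 + c (B(c) = c - 55 = -55 + c)
g = -223 (g = 2*(-113) - (-55 + 52) = -226 - 1*(-3) = -226 + 3 = -223)
V = -49991
V - g = -49991 - 1*(-223) = -49991 + 223 = -49768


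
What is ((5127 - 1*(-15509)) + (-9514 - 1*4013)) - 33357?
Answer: -26248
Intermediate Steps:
((5127 - 1*(-15509)) + (-9514 - 1*4013)) - 33357 = ((5127 + 15509) + (-9514 - 4013)) - 33357 = (20636 - 13527) - 33357 = 7109 - 33357 = -26248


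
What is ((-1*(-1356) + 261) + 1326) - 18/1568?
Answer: 2307303/784 ≈ 2943.0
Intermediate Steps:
((-1*(-1356) + 261) + 1326) - 18/1568 = ((1356 + 261) + 1326) - 18/1568 = (1617 + 1326) - 1*9/784 = 2943 - 9/784 = 2307303/784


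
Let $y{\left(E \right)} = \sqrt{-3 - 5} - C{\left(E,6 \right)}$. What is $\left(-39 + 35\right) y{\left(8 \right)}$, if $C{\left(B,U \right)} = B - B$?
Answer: $- 8 i \sqrt{2} \approx - 11.314 i$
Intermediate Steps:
$C{\left(B,U \right)} = 0$
$y{\left(E \right)} = 2 i \sqrt{2}$ ($y{\left(E \right)} = \sqrt{-3 - 5} - 0 = \sqrt{-8} + 0 = 2 i \sqrt{2} + 0 = 2 i \sqrt{2}$)
$\left(-39 + 35\right) y{\left(8 \right)} = \left(-39 + 35\right) 2 i \sqrt{2} = - 4 \cdot 2 i \sqrt{2} = - 8 i \sqrt{2}$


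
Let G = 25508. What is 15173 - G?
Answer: -10335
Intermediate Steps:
15173 - G = 15173 - 1*25508 = 15173 - 25508 = -10335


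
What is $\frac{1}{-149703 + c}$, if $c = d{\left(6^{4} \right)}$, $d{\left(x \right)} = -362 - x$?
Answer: $- \frac{1}{151361} \approx -6.6067 \cdot 10^{-6}$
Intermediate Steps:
$c = -1658$ ($c = -362 - 6^{4} = -362 - 1296 = -1658$)
$\frac{1}{-149703 + c} = \frac{1}{-149703 - 1658} = \frac{1}{-151361} = - \frac{1}{151361}$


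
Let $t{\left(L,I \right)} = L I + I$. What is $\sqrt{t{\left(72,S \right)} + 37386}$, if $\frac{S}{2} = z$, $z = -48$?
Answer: $\sqrt{30378} \approx 174.29$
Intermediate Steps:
$S = -96$ ($S = 2 \left(-48\right) = -96$)
$t{\left(L,I \right)} = I + I L$ ($t{\left(L,I \right)} = I L + I = I + I L$)
$\sqrt{t{\left(72,S \right)} + 37386} = \sqrt{- 96 \left(1 + 72\right) + 37386} = \sqrt{\left(-96\right) 73 + 37386} = \sqrt{-7008 + 37386} = \sqrt{30378}$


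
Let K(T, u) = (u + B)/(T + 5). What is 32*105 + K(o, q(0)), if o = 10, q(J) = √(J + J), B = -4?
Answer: 50396/15 ≈ 3359.7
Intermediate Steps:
q(J) = √2*√J (q(J) = √(2*J) = √2*√J)
K(T, u) = (-4 + u)/(5 + T) (K(T, u) = (u - 4)/(T + 5) = (-4 + u)/(5 + T))
32*105 + K(o, q(0)) = 32*105 + (-4 + √2*√0)/(5 + 10) = 3360 + (-4 + √2*0)/15 = 3360 + (-4 + 0)/15 = 3360 + (1/15)*(-4) = 3360 - 4/15 = 50396/15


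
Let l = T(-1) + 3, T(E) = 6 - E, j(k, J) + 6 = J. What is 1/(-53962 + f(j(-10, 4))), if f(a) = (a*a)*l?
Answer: -1/53922 ≈ -1.8545e-5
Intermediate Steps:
j(k, J) = -6 + J
l = 10 (l = (6 - 1*(-1)) + 3 = (6 + 1) + 3 = 7 + 3 = 10)
f(a) = 10*a² (f(a) = (a*a)*10 = a²*10 = 10*a²)
1/(-53962 + f(j(-10, 4))) = 1/(-53962 + 10*(-6 + 4)²) = 1/(-53962 + 10*(-2)²) = 1/(-53962 + 10*4) = 1/(-53962 + 40) = 1/(-53922) = -1/53922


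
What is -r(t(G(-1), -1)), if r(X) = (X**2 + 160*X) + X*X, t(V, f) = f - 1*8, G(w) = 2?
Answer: 1278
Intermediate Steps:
t(V, f) = -8 + f (t(V, f) = f - 8 = -8 + f)
r(X) = 2*X**2 + 160*X (r(X) = (X**2 + 160*X) + X**2 = 2*X**2 + 160*X)
-r(t(G(-1), -1)) = -2*(-8 - 1)*(80 + (-8 - 1)) = -2*(-9)*(80 - 9) = -2*(-9)*71 = -1*(-1278) = 1278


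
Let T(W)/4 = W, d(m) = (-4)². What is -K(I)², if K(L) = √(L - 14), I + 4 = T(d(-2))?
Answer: -46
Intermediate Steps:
d(m) = 16
T(W) = 4*W
I = 60 (I = -4 + 4*16 = -4 + 64 = 60)
K(L) = √(-14 + L)
-K(I)² = -(√(-14 + 60))² = -(√46)² = -1*46 = -46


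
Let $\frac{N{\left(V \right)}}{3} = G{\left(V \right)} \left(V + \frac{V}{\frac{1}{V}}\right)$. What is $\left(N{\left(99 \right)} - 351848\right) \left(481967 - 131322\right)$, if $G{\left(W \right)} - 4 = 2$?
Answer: $-60888802960$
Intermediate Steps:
$G{\left(W \right)} = 6$ ($G{\left(W \right)} = 4 + 2 = 6$)
$N{\left(V \right)} = 18 V + 18 V^{2}$ ($N{\left(V \right)} = 3 \cdot 6 \left(V + \frac{V}{\frac{1}{V}}\right) = 3 \cdot 6 \left(V + V V\right) = 3 \cdot 6 \left(V + V^{2}\right) = 3 \left(6 V + 6 V^{2}\right) = 18 V + 18 V^{2}$)
$\left(N{\left(99 \right)} - 351848\right) \left(481967 - 131322\right) = \left(18 \cdot 99 \left(1 + 99\right) - 351848\right) \left(481967 - 131322\right) = \left(18 \cdot 99 \cdot 100 - 351848\right) 350645 = \left(178200 - 351848\right) 350645 = \left(-173648\right) 350645 = -60888802960$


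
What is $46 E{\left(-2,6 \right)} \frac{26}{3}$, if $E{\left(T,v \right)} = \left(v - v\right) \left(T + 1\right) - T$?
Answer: $\frac{2392}{3} \approx 797.33$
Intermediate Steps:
$E{\left(T,v \right)} = - T$ ($E{\left(T,v \right)} = 0 \left(1 + T\right) - T = 0 - T = - T$)
$46 E{\left(-2,6 \right)} \frac{26}{3} = 46 \left(\left(-1\right) \left(-2\right)\right) \frac{26}{3} = 46 \cdot 2 \cdot 26 \cdot \frac{1}{3} = 92 \cdot \frac{26}{3} = \frac{2392}{3}$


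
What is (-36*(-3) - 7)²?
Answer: 10201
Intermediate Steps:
(-36*(-3) - 7)² = (108 - 7)² = 101² = 10201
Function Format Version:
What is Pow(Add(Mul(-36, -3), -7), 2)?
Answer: 10201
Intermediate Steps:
Pow(Add(Mul(-36, -3), -7), 2) = Pow(Add(108, -7), 2) = Pow(101, 2) = 10201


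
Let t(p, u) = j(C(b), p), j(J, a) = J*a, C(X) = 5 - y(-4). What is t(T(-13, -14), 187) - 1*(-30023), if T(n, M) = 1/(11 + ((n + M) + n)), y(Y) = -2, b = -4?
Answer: 870660/29 ≈ 30023.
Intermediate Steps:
C(X) = 7 (C(X) = 5 - 1*(-2) = 5 + 2 = 7)
T(n, M) = 1/(11 + M + 2*n) (T(n, M) = 1/(11 + ((M + n) + n)) = 1/(11 + (M + 2*n)) = 1/(11 + M + 2*n))
t(p, u) = 7*p
t(T(-13, -14), 187) - 1*(-30023) = 7/(11 - 14 + 2*(-13)) - 1*(-30023) = 7/(11 - 14 - 26) + 30023 = 7/(-29) + 30023 = 7*(-1/29) + 30023 = -7/29 + 30023 = 870660/29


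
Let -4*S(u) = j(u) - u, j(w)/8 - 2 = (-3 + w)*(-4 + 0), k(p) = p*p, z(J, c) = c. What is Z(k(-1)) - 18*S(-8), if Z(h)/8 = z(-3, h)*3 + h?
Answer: 1724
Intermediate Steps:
k(p) = p²
Z(h) = 32*h (Z(h) = 8*(h*3 + h) = 8*(3*h + h) = 8*(4*h) = 32*h)
j(w) = 112 - 32*w (j(w) = 16 + 8*((-3 + w)*(-4 + 0)) = 16 + 8*((-3 + w)*(-4)) = 16 + 8*(12 - 4*w) = 16 + (96 - 32*w) = 112 - 32*w)
S(u) = -28 + 33*u/4 (S(u) = -((112 - 32*u) - u)/4 = -(112 - 33*u)/4 = -28 + 33*u/4)
Z(k(-1)) - 18*S(-8) = 32*(-1)² - 18*(-28 + (33/4)*(-8)) = 32*1 - 18*(-28 - 66) = 32 - 18*(-94) = 32 + 1692 = 1724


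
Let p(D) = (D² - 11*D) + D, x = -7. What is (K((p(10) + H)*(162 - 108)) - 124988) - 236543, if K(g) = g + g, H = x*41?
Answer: -392527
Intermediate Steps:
H = -287 (H = -7*41 = -287)
p(D) = D² - 10*D
K(g) = 2*g
(K((p(10) + H)*(162 - 108)) - 124988) - 236543 = (2*((10*(-10 + 10) - 287)*(162 - 108)) - 124988) - 236543 = (2*((10*0 - 287)*54) - 124988) - 236543 = (2*((0 - 287)*54) - 124988) - 236543 = (2*(-287*54) - 124988) - 236543 = (2*(-15498) - 124988) - 236543 = (-30996 - 124988) - 236543 = -155984 - 236543 = -392527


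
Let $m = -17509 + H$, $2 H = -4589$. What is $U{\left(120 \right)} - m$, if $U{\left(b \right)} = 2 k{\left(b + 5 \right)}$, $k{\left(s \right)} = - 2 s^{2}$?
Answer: $- \frac{85393}{2} \approx -42697.0$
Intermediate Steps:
$H = - \frac{4589}{2}$ ($H = \frac{1}{2} \left(-4589\right) = - \frac{4589}{2} \approx -2294.5$)
$U{\left(b \right)} = - 4 \left(5 + b\right)^{2}$ ($U{\left(b \right)} = 2 \left(- 2 \left(b + 5\right)^{2}\right) = 2 \left(- 2 \left(5 + b\right)^{2}\right) = - 4 \left(5 + b\right)^{2}$)
$m = - \frac{39607}{2}$ ($m = -17509 - \frac{4589}{2} = - \frac{39607}{2} \approx -19804.0$)
$U{\left(120 \right)} - m = - 4 \left(5 + 120\right)^{2} - - \frac{39607}{2} = - 4 \cdot 125^{2} + \frac{39607}{2} = \left(-4\right) 15625 + \frac{39607}{2} = -62500 + \frac{39607}{2} = - \frac{85393}{2}$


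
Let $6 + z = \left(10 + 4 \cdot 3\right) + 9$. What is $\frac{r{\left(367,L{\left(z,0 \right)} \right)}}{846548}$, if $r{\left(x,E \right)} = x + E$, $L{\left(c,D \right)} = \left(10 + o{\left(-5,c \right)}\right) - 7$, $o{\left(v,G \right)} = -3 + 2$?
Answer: $\frac{369}{846548} \approx 0.00043589$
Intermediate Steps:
$z = 25$ ($z = -6 + \left(\left(10 + 4 \cdot 3\right) + 9\right) = -6 + \left(\left(10 + 12\right) + 9\right) = -6 + \left(22 + 9\right) = -6 + 31 = 25$)
$o{\left(v,G \right)} = -1$
$L{\left(c,D \right)} = 2$ ($L{\left(c,D \right)} = \left(10 - 1\right) - 7 = 9 - 7 = 2$)
$r{\left(x,E \right)} = E + x$
$\frac{r{\left(367,L{\left(z,0 \right)} \right)}}{846548} = \frac{2 + 367}{846548} = 369 \cdot \frac{1}{846548} = \frac{369}{846548}$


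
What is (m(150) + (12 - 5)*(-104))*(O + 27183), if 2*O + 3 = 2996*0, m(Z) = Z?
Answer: -15710907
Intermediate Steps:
O = -3/2 (O = -3/2 + (2996*0)/2 = -3/2 + (½)*0 = -3/2 + 0 = -3/2 ≈ -1.5000)
(m(150) + (12 - 5)*(-104))*(O + 27183) = (150 + (12 - 5)*(-104))*(-3/2 + 27183) = (150 + 7*(-104))*(54363/2) = (150 - 728)*(54363/2) = -578*54363/2 = -15710907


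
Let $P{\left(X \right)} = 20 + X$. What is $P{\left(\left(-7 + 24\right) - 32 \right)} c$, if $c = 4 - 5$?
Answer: $-5$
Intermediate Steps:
$c = -1$
$P{\left(\left(-7 + 24\right) - 32 \right)} c = \left(20 + \left(\left(-7 + 24\right) - 32\right)\right) \left(-1\right) = \left(20 + \left(17 - 32\right)\right) \left(-1\right) = \left(20 - 15\right) \left(-1\right) = 5 \left(-1\right) = -5$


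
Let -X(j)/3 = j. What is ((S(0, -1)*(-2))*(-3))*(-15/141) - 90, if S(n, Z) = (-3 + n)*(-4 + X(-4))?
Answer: -3510/47 ≈ -74.681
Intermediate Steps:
X(j) = -3*j
S(n, Z) = -24 + 8*n (S(n, Z) = (-3 + n)*(-4 - 3*(-4)) = (-3 + n)*(-4 + 12) = (-3 + n)*8 = -24 + 8*n)
((S(0, -1)*(-2))*(-3))*(-15/141) - 90 = (((-24 + 8*0)*(-2))*(-3))*(-15/141) - 90 = (((-24 + 0)*(-2))*(-3))*(-15*1/141) - 90 = (-24*(-2)*(-3))*(-5/47) - 90 = (48*(-3))*(-5/47) - 90 = -144*(-5/47) - 90 = 720/47 - 90 = -3510/47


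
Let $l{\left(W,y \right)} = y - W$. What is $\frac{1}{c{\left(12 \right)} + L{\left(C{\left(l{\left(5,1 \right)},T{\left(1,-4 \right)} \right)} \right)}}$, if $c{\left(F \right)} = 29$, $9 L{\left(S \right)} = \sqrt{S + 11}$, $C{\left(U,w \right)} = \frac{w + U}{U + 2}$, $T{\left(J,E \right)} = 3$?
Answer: $\frac{4698}{136219} - \frac{9 \sqrt{46}}{136219} \approx 0.03404$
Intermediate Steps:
$C{\left(U,w \right)} = \frac{U + w}{2 + U}$
$L{\left(S \right)} = \frac{\sqrt{11 + S}}{9}$ ($L{\left(S \right)} = \frac{\sqrt{S + 11}}{9} = \frac{\sqrt{11 + S}}{9}$)
$\frac{1}{c{\left(12 \right)} + L{\left(C{\left(l{\left(5,1 \right)},T{\left(1,-4 \right)} \right)} \right)}} = \frac{1}{29 + \frac{\sqrt{11 + \frac{\left(1 - 5\right) + 3}{2 + \left(1 - 5\right)}}}{9}} = \frac{1}{29 + \frac{\sqrt{11 + \frac{-4 + 3}{2 - 4}}}{9}} = \frac{1}{29 + \frac{\sqrt{11 + \frac{1}{-2} \left(-1\right)}}{9}} = \frac{1}{29 + \frac{\sqrt{11 - - \frac{1}{2}}}{9}} = \frac{1}{29 + \frac{\sqrt{11 + \frac{1}{2}}}{9}} = \frac{1}{29 + \frac{\sqrt{\frac{23}{2}}}{9}} = \frac{1}{29 + \frac{\frac{1}{2} \sqrt{46}}{9}} = \frac{1}{29 + \frac{\sqrt{46}}{18}}$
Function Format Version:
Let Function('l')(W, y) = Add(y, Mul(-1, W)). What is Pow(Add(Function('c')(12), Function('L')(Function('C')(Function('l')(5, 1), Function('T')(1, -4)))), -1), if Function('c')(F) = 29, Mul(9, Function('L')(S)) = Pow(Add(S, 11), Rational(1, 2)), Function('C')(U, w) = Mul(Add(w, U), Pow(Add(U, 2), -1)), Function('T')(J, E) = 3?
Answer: Add(Rational(4698, 136219), Mul(Rational(-9, 136219), Pow(46, Rational(1, 2)))) ≈ 0.034040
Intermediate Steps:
Function('C')(U, w) = Mul(Pow(Add(2, U), -1), Add(U, w)) (Function('C')(U, w) = Mul(Add(U, w), Pow(Add(2, U), -1)) = Mul(Pow(Add(2, U), -1), Add(U, w)))
Function('L')(S) = Mul(Rational(1, 9), Pow(Add(11, S), Rational(1, 2))) (Function('L')(S) = Mul(Rational(1, 9), Pow(Add(S, 11), Rational(1, 2))) = Mul(Rational(1, 9), Pow(Add(11, S), Rational(1, 2))))
Pow(Add(Function('c')(12), Function('L')(Function('C')(Function('l')(5, 1), Function('T')(1, -4)))), -1) = Pow(Add(29, Mul(Rational(1, 9), Pow(Add(11, Mul(Pow(Add(2, Add(1, Mul(-1, 5))), -1), Add(Add(1, Mul(-1, 5)), 3))), Rational(1, 2)))), -1) = Pow(Add(29, Mul(Rational(1, 9), Pow(Add(11, Mul(Pow(Add(2, Add(1, -5)), -1), Add(Add(1, -5), 3))), Rational(1, 2)))), -1) = Pow(Add(29, Mul(Rational(1, 9), Pow(Add(11, Mul(Pow(Add(2, -4), -1), Add(-4, 3))), Rational(1, 2)))), -1) = Pow(Add(29, Mul(Rational(1, 9), Pow(Add(11, Mul(Pow(-2, -1), -1)), Rational(1, 2)))), -1) = Pow(Add(29, Mul(Rational(1, 9), Pow(Add(11, Mul(Rational(-1, 2), -1)), Rational(1, 2)))), -1) = Pow(Add(29, Mul(Rational(1, 9), Pow(Add(11, Rational(1, 2)), Rational(1, 2)))), -1) = Pow(Add(29, Mul(Rational(1, 9), Pow(Rational(23, 2), Rational(1, 2)))), -1) = Pow(Add(29, Mul(Rational(1, 9), Mul(Rational(1, 2), Pow(46, Rational(1, 2))))), -1) = Pow(Add(29, Mul(Rational(1, 18), Pow(46, Rational(1, 2)))), -1)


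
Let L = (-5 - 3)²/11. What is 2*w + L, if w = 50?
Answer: 1164/11 ≈ 105.82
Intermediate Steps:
L = 64/11 (L = (-8)²*(1/11) = 64*(1/11) = 64/11 ≈ 5.8182)
2*w + L = 2*50 + 64/11 = 100 + 64/11 = 1164/11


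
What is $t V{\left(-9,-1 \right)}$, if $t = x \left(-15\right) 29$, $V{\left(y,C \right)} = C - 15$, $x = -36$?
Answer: $-250560$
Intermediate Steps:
$V{\left(y,C \right)} = -15 + C$ ($V{\left(y,C \right)} = C - 15 = -15 + C$)
$t = 15660$ ($t = \left(-36\right) \left(-15\right) 29 = 540 \cdot 29 = 15660$)
$t V{\left(-9,-1 \right)} = 15660 \left(-15 - 1\right) = 15660 \left(-16\right) = -250560$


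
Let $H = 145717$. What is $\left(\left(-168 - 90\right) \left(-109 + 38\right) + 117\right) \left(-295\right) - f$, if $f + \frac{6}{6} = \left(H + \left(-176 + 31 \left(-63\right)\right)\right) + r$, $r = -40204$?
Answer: $-5541708$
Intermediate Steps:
$f = 103383$ ($f = -1 + \left(\left(145717 + \left(-176 + 31 \left(-63\right)\right)\right) - 40204\right) = -1 + \left(\left(145717 - 2129\right) - 40204\right) = -1 + \left(143588 - 40204\right) = -1 + 103384 = 103383$)
$\left(\left(-168 - 90\right) \left(-109 + 38\right) + 117\right) \left(-295\right) - f = \left(\left(-168 - 90\right) \left(-109 + 38\right) + 117\right) \left(-295\right) - 103383 = \left(\left(-258\right) \left(-71\right) + 117\right) \left(-295\right) - 103383 = \left(18318 + 117\right) \left(-295\right) - 103383 = 18435 \left(-295\right) - 103383 = -5438325 - 103383 = -5541708$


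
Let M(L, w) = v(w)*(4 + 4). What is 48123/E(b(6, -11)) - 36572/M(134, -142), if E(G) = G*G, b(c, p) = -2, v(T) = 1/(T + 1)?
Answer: 2626449/4 ≈ 6.5661e+5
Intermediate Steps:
v(T) = 1/(1 + T)
E(G) = G²
M(L, w) = 8/(1 + w) (M(L, w) = (4 + 4)/(1 + w) = 8/(1 + w))
48123/E(b(6, -11)) - 36572/M(134, -142) = 48123/((-2)²) - 36572/(8/(1 - 142)) = 48123/4 - 36572/(8/(-141)) = 48123*(¼) - 36572/(8*(-1/141)) = 48123/4 - 36572/(-8/141) = 48123/4 - 36572*(-141/8) = 48123/4 + 1289163/2 = 2626449/4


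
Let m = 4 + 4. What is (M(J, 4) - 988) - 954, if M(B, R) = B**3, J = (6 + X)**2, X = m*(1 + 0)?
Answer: 7527594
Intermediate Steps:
m = 8
X = 8 (X = 8*(1 + 0) = 8*1 = 8)
J = 196 (J = (6 + 8)**2 = 14**2 = 196)
(M(J, 4) - 988) - 954 = (196**3 - 988) - 954 = (7529536 - 988) - 954 = 7528548 - 954 = 7527594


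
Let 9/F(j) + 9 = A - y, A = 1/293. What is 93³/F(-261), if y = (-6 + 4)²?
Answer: -340332384/293 ≈ -1.1615e+6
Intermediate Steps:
A = 1/293 ≈ 0.0034130
y = 4 (y = (-2)² = 4)
F(j) = -2637/3808 (F(j) = 9/(-9 + (1/293 - 1*4)) = 9/(-9 + (1/293 - 4)) = 9/(-9 - 1171/293) = 9/(-3808/293) = 9*(-293/3808) = -2637/3808)
93³/F(-261) = 93³/(-2637/3808) = 804357*(-3808/2637) = -340332384/293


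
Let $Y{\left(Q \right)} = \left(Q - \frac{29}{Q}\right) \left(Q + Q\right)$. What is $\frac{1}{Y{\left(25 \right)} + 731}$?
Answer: $\frac{1}{1923} \approx 0.00052002$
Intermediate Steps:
$Y{\left(Q \right)} = 2 Q \left(Q - \frac{29}{Q}\right)$ ($Y{\left(Q \right)} = \left(Q - \frac{29}{Q}\right) 2 Q = 2 Q \left(Q - \frac{29}{Q}\right)$)
$\frac{1}{Y{\left(25 \right)} + 731} = \frac{1}{\left(-58 + 2 \cdot 25^{2}\right) + 731} = \frac{1}{\left(-58 + 2 \cdot 625\right) + 731} = \frac{1}{\left(-58 + 1250\right) + 731} = \frac{1}{1192 + 731} = \frac{1}{1923}$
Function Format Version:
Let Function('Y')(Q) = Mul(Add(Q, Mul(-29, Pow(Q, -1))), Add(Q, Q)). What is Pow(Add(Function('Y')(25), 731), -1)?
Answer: Rational(1, 1923) ≈ 0.00052002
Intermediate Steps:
Function('Y')(Q) = Mul(2, Q, Add(Q, Mul(-29, Pow(Q, -1)))) (Function('Y')(Q) = Mul(Add(Q, Mul(-29, Pow(Q, -1))), Mul(2, Q)) = Mul(2, Q, Add(Q, Mul(-29, Pow(Q, -1)))))
Pow(Add(Function('Y')(25), 731), -1) = Pow(Add(Add(-58, Mul(2, Pow(25, 2))), 731), -1) = Pow(Add(Add(-58, Mul(2, 625)), 731), -1) = Pow(Add(Add(-58, 1250), 731), -1) = Pow(Add(1192, 731), -1) = Pow(1923, -1) = Rational(1, 1923)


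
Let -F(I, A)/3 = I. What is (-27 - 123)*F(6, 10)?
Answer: 2700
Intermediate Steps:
F(I, A) = -3*I
(-27 - 123)*F(6, 10) = (-27 - 123)*(-3*6) = -150*(-18) = 2700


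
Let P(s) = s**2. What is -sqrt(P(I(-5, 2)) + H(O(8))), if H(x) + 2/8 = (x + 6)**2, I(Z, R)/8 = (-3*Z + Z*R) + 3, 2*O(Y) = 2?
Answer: -sqrt(16579)/2 ≈ -64.380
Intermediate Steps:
O(Y) = 1 (O(Y) = (1/2)*2 = 1)
I(Z, R) = 24 - 24*Z + 8*R*Z (I(Z, R) = 8*((-3*Z + Z*R) + 3) = 8*((-3*Z + R*Z) + 3) = 8*(3 - 3*Z + R*Z) = 24 - 24*Z + 8*R*Z)
H(x) = -1/4 + (6 + x)**2 (H(x) = -1/4 + (x + 6)**2 = -1/4 + (6 + x)**2)
-sqrt(P(I(-5, 2)) + H(O(8))) = -sqrt((24 - 24*(-5) + 8*2*(-5))**2 + (-1/4 + (6 + 1)**2)) = -sqrt((24 + 120 - 80)**2 + (-1/4 + 7**2)) = -sqrt(64**2 + (-1/4 + 49)) = -sqrt(4096 + 195/4) = -sqrt(16579/4) = -sqrt(16579)/2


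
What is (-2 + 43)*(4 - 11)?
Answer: -287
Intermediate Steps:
(-2 + 43)*(4 - 11) = 41*(-7) = -287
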